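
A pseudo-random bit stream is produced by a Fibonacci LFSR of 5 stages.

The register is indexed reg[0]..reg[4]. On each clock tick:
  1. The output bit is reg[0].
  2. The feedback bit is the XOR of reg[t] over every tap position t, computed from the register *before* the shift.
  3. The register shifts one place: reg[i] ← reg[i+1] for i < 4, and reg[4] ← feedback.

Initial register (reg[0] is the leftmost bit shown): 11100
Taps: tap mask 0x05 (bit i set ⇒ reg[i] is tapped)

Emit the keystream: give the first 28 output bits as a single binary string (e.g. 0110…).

1110001101110101000010010110

tick  register→output (feedback)
  0  11100→1 (0)
  1  11000→1 (1)
  2  10001→1 (1)
  3  00011→0 (0)
  4  00110→0 (1)
  5  01101→0 (1)
  6  11011→1 (1)
  7  10111→1 (0)
  8  01110→0 (1)
  9  11101→1 (0)
 10  11010→1 (1)
 11  10101→1 (0)
 12  01010→0 (0)
 13  10100→1 (0)
 14  01000→0 (0)
 15  10000→1 (1)
 16  00001→0 (0)
 17  00010→0 (0)
 18  00100→0 (1)
 19  01001→0 (0)
 20  10010→1 (1)
 21  00101→0 (1)
 22  01011→0 (0)
 23  10110→1 (0)
 24  01100→0 (1)
 25  11001→1 (1)
 26  10011→1 (1)
 27  00111→0 (1)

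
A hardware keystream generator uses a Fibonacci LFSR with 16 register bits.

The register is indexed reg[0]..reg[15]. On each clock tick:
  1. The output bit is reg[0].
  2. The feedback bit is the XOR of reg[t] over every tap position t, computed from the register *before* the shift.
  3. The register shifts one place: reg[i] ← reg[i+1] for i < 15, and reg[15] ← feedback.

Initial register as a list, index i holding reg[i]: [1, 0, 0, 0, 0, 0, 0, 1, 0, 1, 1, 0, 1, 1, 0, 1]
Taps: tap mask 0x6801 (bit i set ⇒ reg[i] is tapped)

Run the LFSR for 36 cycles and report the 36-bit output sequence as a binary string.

tick  register→output (feedback)
  0  1000000101101101→1 (0)
  1  0000001011011010→0 (0)
  2  0000010110110100→0 (0)
  3  0000101101101000→0 (0)
  4  0001011011010000→0 (1)
  5  0010110110100001→0 (0)
  6  0101101101000010→0 (1)
  7  1011011010000101→1 (0)
  8  0110110100001010→0 (1)
  9  1101101000010101→1 (1)
 10  1011010000101011→1 (0)
 11  0110100001010110→0 (1)
 12  1101000010101101→1 (0)
 13  1010000101011010→1 (1)
 14  0100001010110101→0 (0)
 15  1000010101101010→1 (0)
 16  0000101011010100→0 (0)
 17  0001010110101000→0 (0)
 18  0010101101010000→0 (1)
 19  0101011010100001→0 (0)
 20  1010110101000010→1 (0)
 21  0101101010000100→0 (1)
 22  1011010100001001→1 (1)
 23  0110101000010011→0 (0)
 24  1101010000100110→1 (1)
 25  1010100001001101→1 (0)
 26  0101000010011010→0 (0)
 27  1010000100110100→1 (1)
 28  0100001001101001→0 (0)
 29  1000010011010010→1 (1)
 30  0000100110100101→0 (1)
 31  0001001101001011→0 (1)
 32  0010011010010111→0 (1)
 33  0100110100101111→0 (0)
 34  1001101001011110→1 (0)
 35  0011010010111100→0 (0)

100000010110110100001010110101000010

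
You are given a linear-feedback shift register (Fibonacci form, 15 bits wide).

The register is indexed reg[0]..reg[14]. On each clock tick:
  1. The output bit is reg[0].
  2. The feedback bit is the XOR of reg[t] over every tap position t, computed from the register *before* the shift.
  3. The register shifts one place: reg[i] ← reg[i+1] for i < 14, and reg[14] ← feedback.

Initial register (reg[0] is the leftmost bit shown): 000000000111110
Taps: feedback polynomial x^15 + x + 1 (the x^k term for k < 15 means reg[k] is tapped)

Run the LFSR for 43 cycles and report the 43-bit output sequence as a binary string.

tick  register→output (feedback)
  0  000000000111110→0 (0)
  1  000000001111100→0 (0)
  2  000000011111000→0 (0)
  3  000000111110000→0 (0)
  4  000001111100000→0 (0)
  5  000011111000000→0 (0)
  6  000111110000000→0 (0)
  7  001111100000000→0 (0)
  8  011111000000000→0 (1)
  9  111110000000001→1 (0)
 10  111100000000010→1 (0)
 11  111000000000100→1 (0)
 12  110000000001000→1 (0)
 13  100000000010000→1 (1)
 14  000000000100001→0 (0)
 15  000000001000010→0 (0)
 16  000000010000100→0 (0)
 17  000000100001000→0 (0)
 18  000001000010000→0 (0)
 19  000010000100000→0 (0)
 20  000100001000000→0 (0)
 21  001000010000000→0 (0)
 22  010000100000000→0 (1)
 23  100001000000001→1 (1)
 24  000010000000011→0 (0)
 25  000100000000110→0 (0)
 26  001000000001100→0 (0)
 27  010000000011000→0 (1)
 28  100000000110001→1 (1)
 29  000000001100011→0 (0)
 30  000000011000110→0 (0)
 31  000000110001100→0 (0)
 32  000001100011000→0 (0)
 33  000011000110000→0 (0)
 34  000110001100000→0 (0)
 35  001100011000000→0 (0)
 36  011000110000000→0 (1)
 37  110001100000001→1 (0)
 38  100011000000010→1 (1)
 39  000110000000101→0 (0)
 40  001100000001010→0 (0)
 41  011000000010100→0 (1)
 42  110000000101001→1 (0)

0000000001111100000000010000100000000110001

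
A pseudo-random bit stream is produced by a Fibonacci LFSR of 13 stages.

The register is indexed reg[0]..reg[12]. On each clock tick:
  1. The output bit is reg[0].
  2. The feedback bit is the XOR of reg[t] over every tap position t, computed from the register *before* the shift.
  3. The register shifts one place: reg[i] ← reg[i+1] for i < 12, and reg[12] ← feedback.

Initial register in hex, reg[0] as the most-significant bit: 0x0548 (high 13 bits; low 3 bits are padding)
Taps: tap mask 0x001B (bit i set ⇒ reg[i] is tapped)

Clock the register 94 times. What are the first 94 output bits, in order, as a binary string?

k : reg_k → out_k, fb_k
0: 0000010101001 → 0, fb=0
1: 0000101010010 → 0, fb=1
2: 0001010100101 → 0, fb=1
3: 0010101001011 → 0, fb=1
4: 0101010010111 → 0, fb=0
5: 1010100101110 → 1, fb=0
6: 0101001011100 → 0, fb=0
7: 1010010111000 → 1, fb=1
8: 0100101110001 → 0, fb=0
9: 1001011100010 → 1, fb=0
10: 0010111000100 → 0, fb=1
11: 0101110001001 → 0, fb=1
12: 1011100010011 → 1, fb=1
13: 0111000100111 → 0, fb=0
14: 1110001001110 → 1, fb=0
15: 1100010011100 → 1, fb=0
16: 1000100111000 → 1, fb=0
17: 0001001110000 → 0, fb=1
18: 0010011100001 → 0, fb=0
19: 0100111000010 → 0, fb=0
20: 1001110000100 → 1, fb=1
21: 0011100001001 → 0, fb=0
22: 0111000010010 → 0, fb=0
23: 1110000100100 → 1, fb=0
24: 1100001001000 → 1, fb=0
25: 1000010010000 → 1, fb=1
26: 0000100100001 → 0, fb=1
27: 0001001000011 → 0, fb=1
28: 0010010000111 → 0, fb=0
29: 0100100001110 → 0, fb=0
30: 1001000011100 → 1, fb=0
31: 0010000111000 → 0, fb=0
32: 0100001110000 → 0, fb=1
33: 1000011100001 → 1, fb=1
34: 0000111000011 → 0, fb=1
35: 0001110000111 → 0, fb=0
36: 0011100001110 → 0, fb=0
37: 0111000011100 → 0, fb=0
38: 1110000111000 → 1, fb=0
39: 1100001110000 → 1, fb=0
40: 1000011100000 → 1, fb=1
41: 0000111000001 → 0, fb=1
42: 0001110000011 → 0, fb=0
43: 0011100000110 → 0, fb=0
44: 0111000001100 → 0, fb=0
45: 1110000011000 → 1, fb=0
46: 1100000110000 → 1, fb=0
47: 1000001100000 → 1, fb=1
48: 0000011000001 → 0, fb=0
49: 0000110000010 → 0, fb=1
50: 0001100000101 → 0, fb=0
51: 0011000001010 → 0, fb=1
52: 0110000010101 → 0, fb=1
53: 1100000101011 → 1, fb=0
54: 1000001010110 → 1, fb=1
55: 0000010101101 → 0, fb=0
56: 0000101011010 → 0, fb=1
57: 0001010110101 → 0, fb=1
58: 0010101101011 → 0, fb=1
59: 0101011010111 → 0, fb=0
60: 1010110101110 → 1, fb=0
61: 0101101011100 → 0, fb=1
62: 1011010111001 → 1, fb=0
63: 0110101110010 → 0, fb=0
64: 1101011100100 → 1, fb=1
65: 1010111001001 → 1, fb=0
66: 0101110010010 → 0, fb=1
67: 1011100100101 → 1, fb=1
68: 0111001001011 → 0, fb=0
69: 1110010010110 → 1, fb=0
70: 1100100101100 → 1, fb=1
71: 1001001011001 → 1, fb=0
72: 0010010110010 → 0, fb=0
73: 0100101100100 → 0, fb=0
74: 1001011001000 → 1, fb=0
75: 0010110010000 → 0, fb=1
76: 0101100100001 → 0, fb=1
77: 1011001000011 → 1, fb=0
78: 0110010000110 → 0, fb=1
79: 1100100001101 → 1, fb=1
80: 1001000011011 → 1, fb=0
81: 0010000110110 → 0, fb=0
82: 0100001101100 → 0, fb=1
83: 1000011011001 → 1, fb=1
84: 0000110110011 → 0, fb=1
85: 0001101100111 → 0, fb=0
86: 0011011001110 → 0, fb=1
87: 0110110011101 → 0, fb=0
88: 1101100111010 → 1, fb=0
89: 1011001110100 → 1, fb=0
90: 0110011101000 → 0, fb=1
91: 1100111010001 → 1, fb=1
92: 1001110100011 → 1, fb=1
93: 0011101000111 → 0, fb=0

0000010101001011100010011100001001000011100001110000011000001010110101110010010110010000110110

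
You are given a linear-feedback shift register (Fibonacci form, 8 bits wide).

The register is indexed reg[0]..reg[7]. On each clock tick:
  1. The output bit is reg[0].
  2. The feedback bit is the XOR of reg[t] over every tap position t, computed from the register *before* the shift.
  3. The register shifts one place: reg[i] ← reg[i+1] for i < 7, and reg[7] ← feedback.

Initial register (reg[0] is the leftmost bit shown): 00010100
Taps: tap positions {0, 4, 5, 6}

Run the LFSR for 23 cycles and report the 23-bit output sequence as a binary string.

00010100111110101010111

tick  register→output (feedback)
  0  00010100→0 (1)
  1  00101001→0 (1)
  2  01010011→0 (1)
  3  10100111→1 (1)
  4  01001111→0 (1)
  5  10011111→1 (0)
  6  00111110→0 (1)
  7  01111101→0 (0)
  8  11111010→1 (1)
  9  11110101→1 (0)
 10  11101010→1 (1)
 11  11010101→1 (0)
 12  10101010→1 (1)
 13  01010101→0 (1)
 14  10101011→1 (1)
 15  01010111→0 (0)
 16  10101110→1 (0)
 17  01011100→0 (0)
 18  10111000→1 (0)
 19  01110000→0 (0)
 20  11100000→1 (1)
 21  11000001→1 (1)
 22  10000011→1 (0)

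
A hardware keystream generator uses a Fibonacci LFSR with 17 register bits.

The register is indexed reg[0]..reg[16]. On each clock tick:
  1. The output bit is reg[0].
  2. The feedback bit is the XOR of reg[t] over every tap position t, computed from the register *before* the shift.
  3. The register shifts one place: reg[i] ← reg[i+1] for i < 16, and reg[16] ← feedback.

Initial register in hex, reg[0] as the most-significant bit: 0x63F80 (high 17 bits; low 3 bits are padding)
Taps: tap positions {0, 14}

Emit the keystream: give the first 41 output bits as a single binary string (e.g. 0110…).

tick  register→output (feedback)
  0  01100011111110000→0 (0)
  1  11000111111100000→1 (1)
  2  10001111111000001→1 (1)
  3  00011111110000011→0 (0)
  4  00111111100000110→0 (1)
  5  01111111000001101→0 (1)
  6  11111110000011011→1 (1)
  7  11111100000110111→1 (0)
  8  11111000001101110→1 (0)
  9  11110000011011100→1 (0)
 10  11100000110111000→1 (1)
 11  11000001101110001→1 (1)
 12  10000011011100011→1 (1)
 13  00000110111000111→0 (1)
 14  00001101110001111→0 (1)
 15  00011011100011111→0 (1)
 16  00110111000111111→0 (1)
 17  01101110001111111→0 (1)
 18  11011100011111111→1 (0)
 19  10111000111111110→1 (0)
 20  01110001111111100→0 (1)
 21  11100011111111001→1 (1)
 22  11000111111110011→1 (1)
 23  10001111111100111→1 (0)
 24  00011111111001110→0 (1)
 25  00111111110011101→0 (1)
 26  01111111100111011→0 (0)
 27  11111111001110110→1 (0)
 28  11111110011101100→1 (0)
 29  11111100111011000→1 (1)
 30  11111001110110001→1 (1)
 31  11110011101100011→1 (1)
 32  11100111011000111→1 (0)
 33  11001110110001110→1 (0)
 34  10011101100011100→1 (0)
 35  00111011000111000→0 (0)
 36  01110110001110000→0 (0)
 37  11101100011100000→1 (1)
 38  11011000111000001→1 (1)
 39  10110001110000011→1 (1)
 40  01100011100000111→0 (1)

01100011111110000011011100011111111001110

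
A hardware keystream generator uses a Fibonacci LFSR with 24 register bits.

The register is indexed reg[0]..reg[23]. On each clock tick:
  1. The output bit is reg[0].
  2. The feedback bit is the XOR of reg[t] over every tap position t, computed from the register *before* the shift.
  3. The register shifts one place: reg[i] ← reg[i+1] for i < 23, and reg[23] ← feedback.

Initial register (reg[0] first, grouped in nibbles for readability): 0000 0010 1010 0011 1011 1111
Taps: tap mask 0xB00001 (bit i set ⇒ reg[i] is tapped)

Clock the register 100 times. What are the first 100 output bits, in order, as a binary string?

0000001010100011101111111111110010101000001011110100000011010101011001101010101000100010000001000100

k : reg_k → out_k, fb_k
0: 000000101010001110111111 → 0, fb=1
1: 000001010100011101111111 → 0, fb=1
2: 000010101000111011111111 → 0, fb=1
3: 000101010001110111111111 → 0, fb=1
4: 001010100011101111111111 → 0, fb=1
5: 010101000111011111111111 → 0, fb=1
6: 101010001110111111111111 → 1, fb=0
7: 010100011101111111111110 → 0, fb=0
8: 101000111011111111111100 → 1, fb=1
9: 010001110111111111111001 → 0, fb=0
10: 100011101111111111110010 → 1, fb=1
11: 000111011111111111100101 → 0, fb=0
12: 001110111111111111001010 → 0, fb=1
13: 011101111111111110010101 → 0, fb=0
14: 111011111111111100101010 → 1, fb=0
15: 110111111111111001010100 → 1, fb=0
16: 101111111111110010101000 → 1, fb=0
17: 011111111111100101010000 → 0, fb=0
18: 111111111111001010100000 → 1, fb=1
19: 111111111110010101000001 → 1, fb=0
20: 111111111100101010000010 → 1, fb=1
21: 111111111001010100000101 → 1, fb=1
22: 111111110010101000001011 → 1, fb=1
23: 111111100101010000010111 → 1, fb=1
24: 111111001010100000101111 → 1, fb=0
25: 111110010101000001011110 → 1, fb=1
26: 111100101010000010111101 → 1, fb=0
27: 111001010100000101111010 → 1, fb=0
28: 110010101000001011110100 → 1, fb=0
29: 100101010000010111101000 → 1, fb=0
30: 001010100000101111010000 → 0, fb=0
31: 010101000001011110100000 → 0, fb=0
32: 101010000010111101000000 → 1, fb=1
33: 010100000101111010000001 → 0, fb=1
34: 101000001011110100000011 → 1, fb=0
35: 010000010111101000000110 → 0, fb=1
36: 100000101111010000001101 → 1, fb=0
37: 000001011110100000011010 → 0, fb=1
38: 000010111101000000110101 → 0, fb=0
39: 000101111010000001101010 → 0, fb=1
40: 001011110100000011010101 → 0, fb=0
41: 010111101000000110101010 → 0, fb=1
42: 101111010000001101010101 → 1, fb=1
43: 011110100000011010101011 → 0, fb=0
44: 111101000000110101010110 → 1, fb=0
45: 111010000001101010101100 → 1, fb=1
46: 110100000011010101011001 → 1, fb=1
47: 101000000110101010110011 → 1, fb=0
48: 010000001101010101100110 → 0, fb=1
49: 100000011010101011001101 → 1, fb=0
50: 000000110101010110011010 → 0, fb=1
51: 000001101010101100110101 → 0, fb=0
52: 000011010101011001101010 → 0, fb=1
53: 000110101010110011010101 → 0, fb=0
54: 001101010101100110101010 → 0, fb=1
55: 011010101011001101010101 → 0, fb=0
56: 110101010110011010101010 → 1, fb=0
57: 101010101100110101010100 → 1, fb=0
58: 010101011001101010101000 → 0, fb=1
59: 101010110011010101010001 → 1, fb=0
60: 010101100110101010100010 → 0, fb=0
61: 101011001101010101000100 → 1, fb=0
62: 010110011010101010001000 → 0, fb=1
63: 101100110101010100010001 → 1, fb=0
64: 011001101010101000100010 → 0, fb=0
65: 110011010101010001000100 → 1, fb=0
66: 100110101010100010001000 → 1, fb=0
67: 001101010101000100010000 → 0, fb=0
68: 011010101010001000100000 → 0, fb=0
69: 110101010100010001000000 → 1, fb=1
70: 101010101000100010000001 → 1, fb=0
71: 010101010001000100000010 → 0, fb=0
72: 101010100010001000000100 → 1, fb=0
73: 010101000100010000001000 → 0, fb=1
74: 101010001000100000010001 → 1, fb=0
75: 010100010001000000100010 → 0, fb=0
76: 101000100010000001000100 → 1, fb=0
77: 010001000100000010001000 → 0, fb=1
78: 100010001000000100010001 → 1, fb=0
79: 000100010000001000100010 → 0, fb=0
80: 001000100000010001000100 → 0, fb=1
81: 010001000000100010001001 → 0, fb=0
82: 100010000001000100010010 → 1, fb=1
83: 000100000010001000100101 → 0, fb=0
84: 001000000100010001001010 → 0, fb=1
85: 010000001000100010010101 → 0, fb=0
86: 100000010001000100101010 → 1, fb=0
87: 000000100010001001010100 → 0, fb=1
88: 000001000100010010101001 → 0, fb=0
89: 000010001000100101010010 → 0, fb=0
90: 000100010001001010100100 → 0, fb=1
91: 001000100010010101001001 → 0, fb=0
92: 010001000100101010010010 → 0, fb=0
93: 100010001001010100100100 → 1, fb=0
94: 000100010010101001001000 → 0, fb=1
95: 001000100101010010010001 → 0, fb=1
96: 010001001010100100100011 → 0, fb=1
97: 100010010101001001000111 → 1, fb=1
98: 000100101010010010001111 → 0, fb=1
99: 001001010100100100011111 → 0, fb=1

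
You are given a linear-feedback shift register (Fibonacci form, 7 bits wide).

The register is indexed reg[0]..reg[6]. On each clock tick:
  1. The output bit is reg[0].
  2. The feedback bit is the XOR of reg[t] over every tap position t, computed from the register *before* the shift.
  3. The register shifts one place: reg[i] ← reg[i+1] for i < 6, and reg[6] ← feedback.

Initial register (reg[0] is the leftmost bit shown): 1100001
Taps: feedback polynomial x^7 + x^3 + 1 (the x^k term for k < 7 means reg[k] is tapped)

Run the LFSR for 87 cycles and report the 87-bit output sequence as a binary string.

k : reg_k → out_k, fb_k
0: 1100001 → 1, fb=1
1: 1000011 → 1, fb=1
2: 0000111 → 0, fb=0
3: 0001110 → 0, fb=1
4: 0011101 → 0, fb=1
5: 0111011 → 0, fb=1
6: 1110111 → 1, fb=1
7: 1101111 → 1, fb=0
8: 1011110 → 1, fb=0
9: 0111100 → 0, fb=1
10: 1111001 → 1, fb=0
11: 1110010 → 1, fb=1
12: 1100101 → 1, fb=1
13: 1001011 → 1, fb=0
14: 0010110 → 0, fb=0
15: 0101100 → 0, fb=1
16: 1011001 → 1, fb=0
17: 0110010 → 0, fb=0
18: 1100100 → 1, fb=1
19: 1001001 → 1, fb=0
20: 0010010 → 0, fb=0
21: 0100100 → 0, fb=0
22: 1001000 → 1, fb=0
23: 0010000 → 0, fb=0
24: 0100000 → 0, fb=0
25: 1000000 → 1, fb=1
26: 0000001 → 0, fb=0
27: 0000010 → 0, fb=0
28: 0000100 → 0, fb=0
29: 0001000 → 0, fb=1
30: 0010001 → 0, fb=0
31: 0100010 → 0, fb=0
32: 1000100 → 1, fb=1
33: 0001001 → 0, fb=1
34: 0010011 → 0, fb=0
35: 0100110 → 0, fb=0
36: 1001100 → 1, fb=0
37: 0011000 → 0, fb=1
38: 0110001 → 0, fb=0
39: 1100010 → 1, fb=1
40: 1000101 → 1, fb=1
41: 0001011 → 0, fb=1
42: 0010111 → 0, fb=0
43: 0101110 → 0, fb=1
44: 1011101 → 1, fb=0
45: 0111010 → 0, fb=1
46: 1110101 → 1, fb=1
47: 1101011 → 1, fb=0
48: 1010110 → 1, fb=1
49: 0101101 → 0, fb=1
50: 1011011 → 1, fb=0
51: 0110110 → 0, fb=0
52: 1101100 → 1, fb=0
53: 1011000 → 1, fb=0
54: 0110000 → 0, fb=0
55: 1100000 → 1, fb=1
56: 1000001 → 1, fb=1
57: 0000011 → 0, fb=0
58: 0000110 → 0, fb=0
59: 0001100 → 0, fb=1
60: 0011001 → 0, fb=1
61: 0110011 → 0, fb=0
62: 1100110 → 1, fb=1
63: 1001101 → 1, fb=0
64: 0011010 → 0, fb=1
65: 0110101 → 0, fb=0
66: 1101010 → 1, fb=0
67: 1010100 → 1, fb=1
68: 0101001 → 0, fb=1
69: 1010011 → 1, fb=1
70: 0100111 → 0, fb=0
71: 1001110 → 1, fb=0
72: 0011100 → 0, fb=1
73: 0111001 → 0, fb=1
74: 1110011 → 1, fb=1
75: 1100111 → 1, fb=1
76: 1001111 → 1, fb=0
77: 0011110 → 0, fb=1
78: 0111101 → 0, fb=1
79: 1111011 → 1, fb=0
80: 1110110 → 1, fb=1
81: 1101101 → 1, fb=0
82: 1011010 → 1, fb=0
83: 0110100 → 0, fb=0
84: 1101000 → 1, fb=0
85: 1010000 → 1, fb=1
86: 0100001 → 0, fb=0

110000111011110010110010010000001000100110001011101011011000001100110101001110011110110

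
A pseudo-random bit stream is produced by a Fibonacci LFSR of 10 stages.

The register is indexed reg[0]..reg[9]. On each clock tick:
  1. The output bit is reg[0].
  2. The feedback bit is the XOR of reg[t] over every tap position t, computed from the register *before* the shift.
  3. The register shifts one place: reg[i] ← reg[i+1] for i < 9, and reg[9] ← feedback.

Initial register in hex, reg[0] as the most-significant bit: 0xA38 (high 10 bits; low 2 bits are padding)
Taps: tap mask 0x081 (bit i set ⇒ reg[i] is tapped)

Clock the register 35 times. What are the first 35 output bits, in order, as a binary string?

10100011100110111001010001101000000

tick  register→output (feedback)
  0  1010001110→1 (0)
  1  0100011100→0 (1)
  2  1000111001→1 (1)
  3  0001110011→0 (0)
  4  0011100110→0 (1)
  5  0111001101→0 (1)
  6  1110011011→1 (1)
  7  1100110111→1 (0)
  8  1001101110→1 (0)
  9  0011011100→0 (1)
 10  0110111001→0 (0)
 11  1101110010→1 (1)
 12  1011100101→1 (0)
 13  0111001010→0 (0)
 14  1110010100→1 (0)
 15  1100101000→1 (1)
 16  1001010001→1 (1)
 17  0010100011→0 (0)
 18  0101000110→0 (1)
 19  1010001101→1 (0)
 20  0100011010→0 (0)
 21  1000110100→1 (0)
 22  0001101000→0 (0)
 23  0011010000→0 (0)
 24  0110100000→0 (0)
 25  1101000000→1 (1)
 26  1010000001→1 (1)
 27  0100000011→0 (0)
 28  1000000110→1 (0)
 29  0000001100→0 (1)
 30  0000011001→0 (0)
 31  0000110010→0 (0)
 32  0001100100→0 (1)
 33  0011001001→0 (0)
 34  0110010010→0 (0)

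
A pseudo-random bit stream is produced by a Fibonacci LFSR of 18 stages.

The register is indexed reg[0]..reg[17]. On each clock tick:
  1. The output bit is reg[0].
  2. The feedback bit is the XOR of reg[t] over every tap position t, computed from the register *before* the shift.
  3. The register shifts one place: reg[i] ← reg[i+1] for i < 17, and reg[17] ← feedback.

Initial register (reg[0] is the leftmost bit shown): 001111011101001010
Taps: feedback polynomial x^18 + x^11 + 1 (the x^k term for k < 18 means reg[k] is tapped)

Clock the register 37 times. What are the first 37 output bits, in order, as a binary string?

step | reg (before) | out | fb
   0 | 001111011101001010 | 0 | 1
   1 | 011110111010010101 | 0 | 0
   2 | 111101110100101010 | 1 | 1
   3 | 111011101001010101 | 1 | 0
   4 | 110111010010101010 | 1 | 1
   5 | 101110100101010101 | 1 | 0
   6 | 011101001010101010 | 0 | 0
   7 | 111010010101010100 | 1 | 0
   8 | 110100101010101000 | 1 | 1
   9 | 101001010101010001 | 1 | 0
  10 | 010010101010100010 | 0 | 0
  11 | 100101010101000100 | 1 | 0
  12 | 001010101010001000 | 0 | 0
  13 | 010101010100010000 | 0 | 0
  14 | 101010101000100000 | 1 | 1
  15 | 010101010001000001 | 0 | 1
  16 | 101010100010000011 | 1 | 1
  17 | 010101000100000111 | 0 | 0
  18 | 101010001000001110 | 1 | 1
  19 | 010100010000011101 | 0 | 0
  20 | 101000100000111010 | 1 | 1
  21 | 010001000001110101 | 0 | 1
  22 | 100010000011101011 | 1 | 0
  23 | 000100000111010110 | 0 | 1
  24 | 001000001110101101 | 0 | 0
  25 | 010000011101011010 | 0 | 1
  26 | 100000111010110101 | 1 | 1
  27 | 000001110101101011 | 0 | 1
  28 | 000011101011010111 | 0 | 1
  29 | 000111010110101111 | 0 | 0
  30 | 001110101101011110 | 0 | 1
  31 | 011101011010111101 | 0 | 0
  32 | 111010110101111010 | 1 | 0
  33 | 110101101011110100 | 1 | 0
  34 | 101011010111101000 | 1 | 0
  35 | 010110101111010000 | 0 | 1
  36 | 101101011110100001 | 1 | 1

0011110111010010101010100010000011101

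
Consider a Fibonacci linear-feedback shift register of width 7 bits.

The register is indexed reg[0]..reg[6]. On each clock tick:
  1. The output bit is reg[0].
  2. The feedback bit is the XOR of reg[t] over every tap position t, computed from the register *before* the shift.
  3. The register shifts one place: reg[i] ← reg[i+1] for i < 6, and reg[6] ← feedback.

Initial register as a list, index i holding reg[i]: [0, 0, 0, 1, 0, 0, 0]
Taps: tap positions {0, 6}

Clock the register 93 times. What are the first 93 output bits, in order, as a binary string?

000100000011111110101010011001110111010010110001101111011010110110010010001110000101111100101

tick  register→output (feedback)
  0  0001000→0 (0)
  1  0010000→0 (0)
  2  0100000→0 (0)
  3  1000000→1 (1)
  4  0000001→0 (1)
  5  0000011→0 (1)
  6  0000111→0 (1)
  7  0001111→0 (1)
  8  0011111→0 (1)
  9  0111111→0 (1)
 10  1111111→1 (0)
 11  1111110→1 (1)
 12  1111101→1 (0)
 13  1111010→1 (1)
 14  1110101→1 (0)
 15  1101010→1 (1)
 16  1010101→1 (0)
 17  0101010→0 (0)
 18  1010100→1 (1)
 19  0101001→0 (1)
 20  1010011→1 (0)
 21  0100110→0 (0)
 22  1001100→1 (1)
 23  0011001→0 (1)
 24  0110011→0 (1)
 25  1100111→1 (0)
 26  1001110→1 (1)
 27  0011101→0 (1)
 28  0111011→0 (1)
 29  1110111→1 (0)
 30  1101110→1 (1)
 31  1011101→1 (0)
 32  0111010→0 (0)
 33  1110100→1 (1)
 34  1101001→1 (0)
 35  1010010→1 (1)
 36  0100101→0 (1)
 37  1001011→1 (0)
 38  0010110→0 (0)
 39  0101100→0 (0)
 40  1011000→1 (1)
 41  0110001→0 (1)
 42  1100011→1 (0)
 43  1000110→1 (1)
 44  0001101→0 (1)
 45  0011011→0 (1)
 46  0110111→0 (1)
 47  1101111→1 (0)
 48  1011110→1 (1)
 49  0111101→0 (1)
 50  1111011→1 (0)
 51  1110110→1 (1)
 52  1101101→1 (0)
 53  1011010→1 (1)
 54  0110101→0 (1)
 55  1101011→1 (0)
 56  1010110→1 (1)
 57  0101101→0 (1)
 58  1011011→1 (0)
 59  0110110→0 (0)
 60  1101100→1 (1)
 61  1011001→1 (0)
 62  0110010→0 (0)
 63  1100100→1 (1)
 64  1001001→1 (0)
 65  0010010→0 (0)
 66  0100100→0 (0)
 67  1001000→1 (1)
 68  0010001→0 (1)
 69  0100011→0 (1)
 70  1000111→1 (0)
 71  0001110→0 (0)
 72  0011100→0 (0)
 73  0111000→0 (0)
 74  1110000→1 (1)
 75  1100001→1 (0)
 76  1000010→1 (1)
 77  0000101→0 (1)
 78  0001011→0 (1)
 79  0010111→0 (1)
 80  0101111→0 (1)
 81  1011111→1 (0)
 82  0111110→0 (0)
 83  1111100→1 (1)
 84  1111001→1 (0)
 85  1110010→1 (1)
 86  1100101→1 (0)
 87  1001010→1 (1)
 88  0010101→0 (1)
 89  0101011→0 (1)
 90  1010111→1 (0)
 91  0101110→0 (0)
 92  1011100→1 (1)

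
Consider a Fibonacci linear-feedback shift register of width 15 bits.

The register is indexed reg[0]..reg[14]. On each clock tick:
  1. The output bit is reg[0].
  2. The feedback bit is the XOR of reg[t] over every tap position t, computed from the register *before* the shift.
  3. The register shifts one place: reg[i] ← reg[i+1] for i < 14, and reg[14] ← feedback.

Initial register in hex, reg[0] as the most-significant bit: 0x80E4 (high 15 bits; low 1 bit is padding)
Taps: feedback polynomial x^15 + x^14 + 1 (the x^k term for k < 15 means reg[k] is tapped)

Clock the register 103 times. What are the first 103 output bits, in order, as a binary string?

step | reg (before) | out | fb
   0 | 100000001110010 | 1 | 1
   1 | 000000011100101 | 0 | 1
   2 | 000000111001011 | 0 | 1
   3 | 000001110010111 | 0 | 1
   4 | 000011100101111 | 0 | 1
   5 | 000111001011111 | 0 | 1
   6 | 001110010111111 | 0 | 1
   7 | 011100101111111 | 0 | 1
   8 | 111001011111111 | 1 | 0
   9 | 110010111111110 | 1 | 1
  10 | 100101111111101 | 1 | 0
  11 | 001011111111010 | 0 | 0
  12 | 010111111110100 | 0 | 0
  13 | 101111111101000 | 1 | 1
  14 | 011111111010001 | 0 | 1
  15 | 111111110100011 | 1 | 0
  16 | 111111101000110 | 1 | 1
  17 | 111111010001101 | 1 | 0
  18 | 111110100011010 | 1 | 1
  19 | 111101000110101 | 1 | 0
  20 | 111010001101010 | 1 | 1
  21 | 110100011010101 | 1 | 0
  22 | 101000110101010 | 1 | 1
  23 | 010001101010101 | 0 | 1
  24 | 100011010101011 | 1 | 0
  25 | 000110101010110 | 0 | 0
  26 | 001101010101100 | 0 | 0
  27 | 011010101011000 | 0 | 0
  28 | 110101010110000 | 1 | 1
  29 | 101010101100001 | 1 | 0
  30 | 010101011000010 | 0 | 0
  31 | 101010110000100 | 1 | 1
  32 | 010101100001001 | 0 | 1
  33 | 101011000010011 | 1 | 0
  34 | 010110000100110 | 0 | 0
  35 | 101100001001100 | 1 | 1
  36 | 011000010011001 | 0 | 1
  37 | 110000100110011 | 1 | 0
  38 | 100001001100110 | 1 | 1
  39 | 000010011001101 | 0 | 1
  40 | 000100110011011 | 0 | 1
  41 | 001001100110111 | 0 | 1
  42 | 010011001101111 | 0 | 1
  43 | 100110011011111 | 1 | 0
  44 | 001100110111110 | 0 | 0
  45 | 011001101111100 | 0 | 0
  46 | 110011011111000 | 1 | 1
  47 | 100110111110001 | 1 | 0
  48 | 001101111100010 | 0 | 0
  49 | 011011111000100 | 0 | 0
  50 | 110111110001000 | 1 | 1
  51 | 101111100010001 | 1 | 0
  52 | 011111000100010 | 0 | 0
  53 | 111110001000100 | 1 | 1
  54 | 111100010001001 | 1 | 0
  55 | 111000100010010 | 1 | 1
  56 | 110001000100101 | 1 | 0
  57 | 100010001001010 | 1 | 1
  58 | 000100010010101 | 0 | 1
  59 | 001000100101011 | 0 | 1
  60 | 010001001010111 | 0 | 1
  61 | 100010010101111 | 1 | 0
  62 | 000100101011110 | 0 | 0
  63 | 001001010111100 | 0 | 0
  64 | 010010101111000 | 0 | 0
  65 | 100101011110000 | 1 | 1
  66 | 001010111100001 | 0 | 1
  67 | 010101111000011 | 0 | 1
  68 | 101011110000111 | 1 | 0
  69 | 010111100001110 | 0 | 0
  70 | 101111000011100 | 1 | 1
  71 | 011110000111001 | 0 | 1
  72 | 111100001110011 | 1 | 0
  73 | 111000011100110 | 1 | 1
  74 | 110000111001101 | 1 | 0
  75 | 100001110011010 | 1 | 1
  76 | 000011100110101 | 0 | 1
  77 | 000111001101011 | 0 | 1
  78 | 001110011010111 | 0 | 1
  79 | 011100110101111 | 0 | 1
  80 | 111001101011111 | 1 | 0
  81 | 110011010111110 | 1 | 1
  82 | 100110101111101 | 1 | 0
  83 | 001101011111010 | 0 | 0
  84 | 011010111110100 | 0 | 0
  85 | 110101111101000 | 1 | 1
  86 | 101011111010001 | 1 | 0
  87 | 010111110100010 | 0 | 0
  88 | 101111101000100 | 1 | 1
  89 | 011111010001001 | 0 | 1
  90 | 111110100010011 | 1 | 0
  91 | 111101000100110 | 1 | 1
  92 | 111010001001101 | 1 | 0
  93 | 110100010011010 | 1 | 1
  94 | 101000100110101 | 1 | 0
  95 | 010001001101010 | 0 | 0
  96 | 100010011010100 | 1 | 1
  97 | 000100110101001 | 0 | 1
  98 | 001001101010011 | 0 | 1
  99 | 010011010100111 | 0 | 1
 100 | 100110101001111 | 1 | 0
 101 | 001101010011110 | 0 | 0
 102 | 011010100111100 | 0 | 0

1000000011100101111111101000110101010110000100110011011111000100010010101111000011100110101111101000100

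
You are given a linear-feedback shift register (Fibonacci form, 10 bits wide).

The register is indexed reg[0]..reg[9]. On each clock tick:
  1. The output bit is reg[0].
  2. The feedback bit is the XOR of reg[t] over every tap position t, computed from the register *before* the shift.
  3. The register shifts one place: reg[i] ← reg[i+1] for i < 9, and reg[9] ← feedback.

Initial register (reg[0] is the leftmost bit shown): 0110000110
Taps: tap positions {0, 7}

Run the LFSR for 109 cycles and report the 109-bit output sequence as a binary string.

tick  register→output (feedback)
  0  0110000110→0 (1)
  1  1100001101→1 (0)
  2  1000011010→1 (1)
  3  0000110101→0 (1)
  4  0001101011→0 (0)
  5  0011010110→0 (1)
  6  0110101101→0 (1)
  7  1101011011→1 (1)
  8  1010110111→1 (0)
  9  0101101110→0 (1)
 10  1011011101→1 (0)
 11  0110111010→0 (0)
 12  1101110100→1 (0)
 13  1011101000→1 (1)
 14  0111010001→0 (0)
 15  1110100010→1 (1)
 16  1101000101→1 (0)
 17  1010001010→1 (1)
 18  0100010101→0 (1)
 19  1000101011→1 (1)
 20  0001010111→0 (1)
 21  0010101111→0 (1)
 22  0101011111→0 (1)
 23  1010111111→1 (0)
 24  0101111110→0 (1)
 25  1011111101→1 (0)
 26  0111111010→0 (0)
 27  1111110100→1 (0)
 28  1111101000→1 (1)
 29  1111010001→1 (1)
 30  1110100011→1 (1)
 31  1101000111→1 (0)
 32  1010001110→1 (0)
 33  0100011100→0 (1)
 34  1000111001→1 (1)
 35  0001110011→0 (0)
 36  0011100110→0 (1)
 37  0111001101→0 (1)
 38  1110011011→1 (1)
 39  1100110111→1 (0)
 40  1001101110→1 (0)
 41  0011011100→0 (1)
 42  0110111001→0 (0)
 43  1101110010→1 (1)
 44  1011100101→1 (0)
 45  0111001010→0 (0)
 46  1110010100→1 (0)
 47  1100101000→1 (1)
 48  1001010001→1 (1)
 49  0010100011→0 (0)
 50  0101000110→0 (1)
 51  1010001101→1 (0)
 52  0100011010→0 (0)
 53  1000110100→1 (0)
 54  0001101000→0 (0)
 55  0011010000→0 (0)
 56  0110100000→0 (0)
 57  1101000000→1 (1)
 58  1010000001→1 (1)
 59  0100000011→0 (0)
 60  1000000110→1 (0)
 61  0000001100→0 (1)
 62  0000011001→0 (0)
 63  0000110010→0 (0)
 64  0001100100→0 (1)
 65  0011001001→0 (0)
 66  0110010010→0 (0)
 67  1100100100→1 (0)
 68  1001001000→1 (1)
 69  0010010001→0 (0)
 70  0100100010→0 (0)
 71  1001000100→1 (0)
 72  0010001000→0 (0)
 73  0100010000→0 (0)
 74  1000100000→1 (1)
 75  0001000001→0 (0)
 76  0010000010→0 (0)
 77  0100000100→0 (1)
 78  1000001001→1 (1)
 79  0000010011→0 (0)
 80  0000100110→0 (1)
 81  0001001101→0 (1)
 82  0010011011→0 (0)
 83  0100110110→0 (1)
 84  1001101101→1 (0)
 85  0011011010→0 (0)
 86  0110110100→0 (1)
 87  1101101001→1 (1)
 88  1011010011→1 (1)
 89  0110100111→0 (1)
 90  1101001111→1 (0)
 91  1010011110→1 (0)
 92  0100111100→0 (1)
 93  1001111001→1 (1)
 94  0011110011→0 (0)
 95  0111100110→0 (1)
 96  1111001101→1 (0)
 97  1110011010→1 (1)
 98  1100110101→1 (0)
 99  1001101010→1 (1)
100  0011010101→0 (1)
101  0110101011→0 (0)
102  1101010110→1 (0)
103  1010101100→1 (0)
104  0101011000→0 (0)
105  1010110000→1 (1)
106  0101100001→0 (0)
107  1011000010→1 (1)
108  0110000101→0 (1)

0110000110101101110100010101111110100011100110111001010001101000000110010010001000001001101101001111001101010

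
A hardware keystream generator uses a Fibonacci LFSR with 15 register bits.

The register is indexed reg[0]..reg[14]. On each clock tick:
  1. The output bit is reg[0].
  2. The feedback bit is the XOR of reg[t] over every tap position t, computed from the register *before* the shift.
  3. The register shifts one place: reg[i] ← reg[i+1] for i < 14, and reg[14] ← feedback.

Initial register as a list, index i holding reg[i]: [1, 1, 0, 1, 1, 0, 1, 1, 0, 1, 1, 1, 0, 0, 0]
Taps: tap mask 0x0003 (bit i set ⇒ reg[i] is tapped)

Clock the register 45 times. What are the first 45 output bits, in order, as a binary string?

tick  register→output (feedback)
  0  110110110111000→1 (0)
  1  101101101110000→1 (1)
  2  011011011100001→0 (1)
  3  110110111000011→1 (0)
  4  101101110000110→1 (1)
  5  011011100001101→0 (1)
  6  110111000011011→1 (0)
  7  101110000110110→1 (1)
  8  011100001101101→0 (1)
  9  111000011011011→1 (0)
 10  110000110110110→1 (0)
 11  100001101101100→1 (1)
 12  000011011011001→0 (0)
 13  000110110110010→0 (0)
 14  001101101100100→0 (0)
 15  011011011001000→0 (1)
 16  110110110010001→1 (0)
 17  101101100100010→1 (1)
 18  011011001000101→0 (1)
 19  110110010001011→1 (0)
 20  101100100010110→1 (1)
 21  011001000101101→0 (1)
 22  110010001011011→1 (0)
 23  100100010110110→1 (1)
 24  001000101101101→0 (0)
 25  010001011011010→0 (1)
 26  100010110110101→1 (1)
 27  000101101101011→0 (0)
 28  001011011010110→0 (0)
 29  010110110101100→0 (1)
 30  101101101011001→1 (1)
 31  011011010110011→0 (1)
 32  110110101100111→1 (0)
 33  101101011001110→1 (1)
 34  011010110011101→0 (1)
 35  110101100111011→1 (0)
 36  101011001110110→1 (1)
 37  010110011101101→0 (1)
 38  101100111011011→1 (1)
 39  011001110110111→0 (1)
 40  110011101101111→1 (0)
 41  100111011011110→1 (1)
 42  001110110111101→0 (0)
 43  011101101111010→0 (1)
 44  111011011110101→1 (0)

110110110111000011011011001000101101101011001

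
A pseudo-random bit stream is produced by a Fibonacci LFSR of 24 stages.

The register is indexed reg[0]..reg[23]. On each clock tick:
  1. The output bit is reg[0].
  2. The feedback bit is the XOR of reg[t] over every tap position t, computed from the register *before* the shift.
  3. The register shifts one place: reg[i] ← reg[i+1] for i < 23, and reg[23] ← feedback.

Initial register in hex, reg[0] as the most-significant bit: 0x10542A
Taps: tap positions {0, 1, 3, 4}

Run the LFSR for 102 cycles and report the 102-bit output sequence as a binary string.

step | reg (before) | out | fb
   0 | 000100000101010000101010 | 0 | 1
   1 | 001000001010100001010101 | 0 | 0
   2 | 010000010101000010101010 | 0 | 1
   3 | 100000101010000101010101 | 1 | 1
   4 | 000001010100001010101011 | 0 | 0
   5 | 000010101000010101010110 | 0 | 1
   6 | 000101010000101010101101 | 0 | 1
   7 | 001010100001010101011011 | 0 | 1
   8 | 010101000010101010110111 | 0 | 0
   9 | 101010000101010101101110 | 1 | 0
  10 | 010100001010101011011100 | 0 | 0
  11 | 101000010101010110111000 | 1 | 1
  12 | 010000101010101101110001 | 0 | 1
  13 | 100001010101011011100011 | 1 | 1
  14 | 000010101010110111000111 | 0 | 1
  15 | 000101010101101110001111 | 0 | 1
  16 | 001010101011011100011111 | 0 | 1
  17 | 010101010110111000111111 | 0 | 0
  18 | 101010101101110001111110 | 1 | 0
  19 | 010101011011100011111100 | 0 | 0
  20 | 101010110111000111111000 | 1 | 0
  21 | 010101101110001111110000 | 0 | 0
  22 | 101011011100011111100000 | 1 | 0
  23 | 010110111000111111000000 | 0 | 1
  24 | 101101110001111110000001 | 1 | 0
  25 | 011011100011111100000010 | 0 | 0
  26 | 110111000111111000000100 | 1 | 0
  27 | 101110001111110000001000 | 1 | 1
  28 | 011100011111100000010001 | 0 | 0
  29 | 111000111111000000100010 | 1 | 0
  30 | 110001111110000001000100 | 1 | 0
  31 | 100011111100000010001000 | 1 | 0
  32 | 000111111000000100010000 | 0 | 0
  33 | 001111110000001000100000 | 0 | 0
  34 | 011111100000010001000000 | 0 | 1
  35 | 111111000000100010000001 | 1 | 0
  36 | 111110000001000100000010 | 1 | 0
  37 | 111100000010001000000100 | 1 | 1
  38 | 111000000100010000001001 | 1 | 0
  39 | 110000001000100000010010 | 1 | 0
  40 | 100000010001000000100100 | 1 | 1
  41 | 000000100010000001001001 | 0 | 0
  42 | 000001000100000010010010 | 0 | 0
  43 | 000010001000000100100100 | 0 | 1
  44 | 000100010000001001001001 | 0 | 1
  45 | 001000100000010010010011 | 0 | 0
  46 | 010001000000100100100110 | 0 | 1
  47 | 100010000001001001001101 | 1 | 0
  48 | 000100000010010010011010 | 0 | 1
  49 | 001000000100100100110101 | 0 | 0
  50 | 010000001001001001101010 | 0 | 1
  51 | 100000010010010011010101 | 1 | 1
  52 | 000000100100100110101011 | 0 | 0
  53 | 000001001001001101010110 | 0 | 0
  54 | 000010010010011010101100 | 0 | 1
  55 | 000100100100110101011001 | 0 | 1
  56 | 001001001001101010110011 | 0 | 0
  57 | 010010010011010101100110 | 0 | 0
  58 | 100100100110101011001100 | 1 | 0
  59 | 001001001101010110011000 | 0 | 0
  60 | 010010011010101100110000 | 0 | 0
  61 | 100100110101011001100000 | 1 | 0
  62 | 001001101010110011000000 | 0 | 0
  63 | 010011010101100110000000 | 0 | 0
  64 | 100110101011001100000000 | 1 | 1
  65 | 001101010110011000000001 | 0 | 1
  66 | 011010101100110000000011 | 0 | 0
  67 | 110101011001100000000110 | 1 | 1
  68 | 101010110011000000001101 | 1 | 0
  69 | 010101100110000000011010 | 0 | 0
  70 | 101011001100000000110100 | 1 | 0
  71 | 010110011000000001101000 | 0 | 1
  72 | 101100110000000011010001 | 1 | 0
  73 | 011001100000000110100010 | 0 | 1
  74 | 110011000000001101000101 | 1 | 1
  75 | 100110000000011010001011 | 1 | 1
  76 | 001100000000110100010111 | 0 | 1
  77 | 011000000001101000101111 | 0 | 1
  78 | 110000000011010001011111 | 1 | 0
  79 | 100000000110100010111110 | 1 | 1
  80 | 000000001101000101111101 | 0 | 0
  81 | 000000011010001011111010 | 0 | 0
  82 | 000000110100010111110100 | 0 | 0
  83 | 000001101000101111101000 | 0 | 0
  84 | 000011010001011111010000 | 0 | 1
  85 | 000110100010111110100001 | 0 | 0
  86 | 001101000101111101000010 | 0 | 1
  87 | 011010001011111010000101 | 0 | 0
  88 | 110100010111110100001010 | 1 | 1
  89 | 101000101111101000010101 | 1 | 1
  90 | 010001011111010000101011 | 0 | 1
  91 | 100010111110100001010111 | 1 | 0
  92 | 000101111101000010101110 | 0 | 1
  93 | 001011111010000101011101 | 0 | 1
  94 | 010111110100001010111011 | 0 | 1
  95 | 101111101000010101110111 | 1 | 1
  96 | 011111010000101011101111 | 0 | 1
  97 | 111110100001010111011111 | 1 | 0
  98 | 111101000010101110111110 | 1 | 1
  99 | 111010000101011101111101 | 1 | 1
 100 | 110100001010111011111011 | 1 | 1
 101 | 101000010101110111110111 | 1 | 1

000100000101010000101010101101110001111110000001000100000010010010011010101100110000000011010001011111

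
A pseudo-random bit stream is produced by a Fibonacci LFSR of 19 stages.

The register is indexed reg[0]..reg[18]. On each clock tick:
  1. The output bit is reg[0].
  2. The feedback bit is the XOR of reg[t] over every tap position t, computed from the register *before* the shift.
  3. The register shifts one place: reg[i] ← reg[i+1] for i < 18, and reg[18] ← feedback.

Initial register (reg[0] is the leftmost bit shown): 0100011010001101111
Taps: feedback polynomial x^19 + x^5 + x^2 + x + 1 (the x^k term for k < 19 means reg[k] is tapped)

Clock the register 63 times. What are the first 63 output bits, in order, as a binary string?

k : reg_k → out_k, fb_k
0: 0100011010001101111 → 0, fb=0
1: 1000110100011011110 → 1, fb=0
2: 0001101000110111100 → 0, fb=0
3: 0011010001101111000 → 0, fb=0
4: 0110100011011110000 → 0, fb=0
5: 1101000110111100000 → 1, fb=0
6: 1010001101111000000 → 1, fb=0
7: 0100011011110000000 → 0, fb=0
8: 1000110111100000000 → 1, fb=0
9: 0001101111000000000 → 0, fb=0
10: 0011011110000000000 → 0, fb=0
11: 0110111100000000000 → 0, fb=1
12: 1101111000000000001 → 1, fb=1
13: 1011110000000000011 → 1, fb=1
14: 0111100000000000111 → 0, fb=0
15: 1111000000000001110 → 1, fb=1
16: 1110000000000011101 → 1, fb=1
17: 1100000000000111011 → 1, fb=0
18: 1000000000001110110 → 1, fb=1
19: 0000000000011101101 → 0, fb=0
20: 0000000000111011010 → 0, fb=0
21: 0000000001110110100 → 0, fb=0
22: 0000000011101101000 → 0, fb=0
23: 0000000111011010000 → 0, fb=0
24: 0000001110110100000 → 0, fb=0
25: 0000011101101000000 → 0, fb=1
26: 0000111011010000001 → 0, fb=1
27: 0001110110100000011 → 0, fb=1
28: 0011101101000000111 → 0, fb=1
29: 0111011010000001111 → 0, fb=1
30: 1110110100000011111 → 1, fb=0
31: 1101101000000111110 → 1, fb=0
32: 1011010000001111100 → 1, fb=1
33: 0110100000011111001 → 0, fb=0
34: 1101000000111110010 → 1, fb=0
35: 1010000001111100100 → 1, fb=0
36: 0100000011111001000 → 0, fb=1
37: 1000000111110010001 → 1, fb=1
38: 0000001111100100011 → 0, fb=0
39: 0000011111001000110 → 0, fb=1
40: 0000111110010001101 → 0, fb=1
41: 0001111100100011011 → 0, fb=1
42: 0011111001000110111 → 0, fb=0
43: 0111110010001101110 → 0, fb=1
44: 1111100100011011101 → 1, fb=1
45: 1111001000110111011 → 1, fb=1
46: 1110010001101110111 → 1, fb=0
47: 1100100011011101110 → 1, fb=0
48: 1001000110111011100 → 1, fb=1
49: 0010001101110111001 → 0, fb=1
50: 0100011011101110011 → 0, fb=0
51: 1000110111011100110 → 1, fb=0
52: 0001101110111001100 → 0, fb=0
53: 0011011101110011000 → 0, fb=0
54: 0110111011100110000 → 0, fb=1
55: 1101110111001100001 → 1, fb=1
56: 1011101110011000011 → 1, fb=0
57: 0111011100110000110 → 0, fb=1
58: 1110111001100001101 → 1, fb=0
59: 1101110011000011010 → 1, fb=1
60: 1011100110000110101 → 1, fb=0
61: 0111001100001101010 → 0, fb=0
62: 1110011000011010100 → 1, fb=0

010001101000110111100000000000111011010000001111100100011011101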